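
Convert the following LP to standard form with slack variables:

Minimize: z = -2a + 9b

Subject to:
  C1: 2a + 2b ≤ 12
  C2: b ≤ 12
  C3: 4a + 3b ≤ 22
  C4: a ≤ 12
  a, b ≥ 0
min z = -2a + 9b

s.t.
  2a + 2b + s1 = 12
  b + s2 = 12
  4a + 3b + s3 = 22
  a + s4 = 12
  a, b, s1, s2, s3, s4 ≥ 0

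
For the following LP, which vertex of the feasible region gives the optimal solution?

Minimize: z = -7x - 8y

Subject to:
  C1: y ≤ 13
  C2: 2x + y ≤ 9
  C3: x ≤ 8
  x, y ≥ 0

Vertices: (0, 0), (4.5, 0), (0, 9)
Evaluating z = -7x - 8y at each vertex:
  (0, 0): z = 0
  (4.5, 0): z = -31.5
  (0, 9): z = -72

The smallest value is z = -72, attained at (0, 9).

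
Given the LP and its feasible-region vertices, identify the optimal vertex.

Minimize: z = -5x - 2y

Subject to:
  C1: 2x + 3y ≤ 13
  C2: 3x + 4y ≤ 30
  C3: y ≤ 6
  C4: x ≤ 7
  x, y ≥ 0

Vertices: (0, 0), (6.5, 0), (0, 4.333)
Evaluating z = -5x - 2y at each vertex:
  (0, 0): z = 0
  (6.5, 0): z = -32.5
  (0, 4.333): z = -8.667

The smallest value is z = -32.5, attained at (6.5, 0).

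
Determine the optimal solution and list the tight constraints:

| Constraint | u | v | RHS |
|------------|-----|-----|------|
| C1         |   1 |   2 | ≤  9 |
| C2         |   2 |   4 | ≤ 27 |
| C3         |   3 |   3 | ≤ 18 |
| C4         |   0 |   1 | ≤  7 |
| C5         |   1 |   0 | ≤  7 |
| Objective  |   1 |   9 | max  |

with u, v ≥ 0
Optimal: u = 0, v = 4.5
Slack at optimum:
  C1: slack = 0 (binding)
  C2: slack = 9
  C3: slack = 4.5
  C4: slack = 2.5
  C5: slack = 7
  u ≥ 0: u = 0 (binding)
  v ≥ 0: v = 4.5
Binding constraints: C1, u ≥ 0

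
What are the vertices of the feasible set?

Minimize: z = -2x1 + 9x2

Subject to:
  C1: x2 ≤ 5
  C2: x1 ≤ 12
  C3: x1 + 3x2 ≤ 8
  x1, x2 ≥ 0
Each vertex is the intersection of two constraint boundaries that also satisfies all remaining constraints:
  x1 = 0 and x2 = 0 → (0, 0)
  x1 + 3x2 = 8 and x2 = 0 → (8, 0)
  x1 + 3x2 = 8 and x1 = 0 → (0, 2.667)

Vertices: (0, 0), (8, 0), (0, 2.667)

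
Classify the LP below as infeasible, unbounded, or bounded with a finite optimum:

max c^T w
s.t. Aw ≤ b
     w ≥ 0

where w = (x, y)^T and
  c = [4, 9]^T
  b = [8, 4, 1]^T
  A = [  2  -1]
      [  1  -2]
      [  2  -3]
Feasible point: (0, 0) satisfies every constraint, so the LP is feasible.
Direction d = (0, 1): for each constraint row a, a·d ≤ 0 —
  (2)(0) + (-1)(1) = -1 ≤ 0
  (1)(0) + (-2)(1) = -2 ≤ 0
  (2)(0) + (-3)(1) = -3 ≤ 0
and d ≥ 0, so (0, 0) + t·d stays feasible for every t ≥ 0. Along this ray z = 4x + 9y changes by 9 per unit t, so z → +∞.

Unbounded — the objective can increase without bound over the feasible region.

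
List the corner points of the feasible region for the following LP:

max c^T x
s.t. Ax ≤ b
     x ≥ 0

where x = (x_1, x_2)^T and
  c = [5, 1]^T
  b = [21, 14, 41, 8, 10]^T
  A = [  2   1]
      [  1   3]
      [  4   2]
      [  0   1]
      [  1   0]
Each vertex is the intersection of two constraint boundaries that also satisfies all remaining constraints:
  x_1 = 0 and x_2 = 0 → (0, 0)
  x_1 = 10 and x_2 = 0 → (10, 0)
  4x_1 + 2x_2 = 41 and x_1 = 10 → (10, 0.5)
  x_1 + 3x_2 = 14 and 4x_1 + 2x_2 = 41 → (9.5, 1.5)
  x_1 + 3x_2 = 14 and x_1 = 0 → (0, 4.667)

Vertices: (0, 0), (10, 0), (10, 0.5), (9.5, 1.5), (0, 4.667)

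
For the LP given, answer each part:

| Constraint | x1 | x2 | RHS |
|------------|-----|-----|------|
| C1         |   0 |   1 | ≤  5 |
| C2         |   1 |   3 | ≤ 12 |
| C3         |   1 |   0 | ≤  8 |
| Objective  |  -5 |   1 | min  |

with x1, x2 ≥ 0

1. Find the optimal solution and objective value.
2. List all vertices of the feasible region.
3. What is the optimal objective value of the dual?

1. x1 = 8, x2 = 0, z = -40
2. (0, 0), (8, 0), (8, 1.333), (0, 4)
3. -40 (by strong duality, equal to the primal optimum)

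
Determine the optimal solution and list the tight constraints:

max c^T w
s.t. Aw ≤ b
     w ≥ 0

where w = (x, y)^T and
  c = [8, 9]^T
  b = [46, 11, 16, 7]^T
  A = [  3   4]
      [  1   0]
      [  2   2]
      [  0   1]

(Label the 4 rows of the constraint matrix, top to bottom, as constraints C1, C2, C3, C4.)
Optimal: x = 1, y = 7
Slack at optimum:
  C1: slack = 15
  C2: slack = 10
  C3: slack = 0 (binding)
  C4: slack = 0 (binding)
  x ≥ 0: x = 1
  y ≥ 0: y = 7
Binding constraints: C3, C4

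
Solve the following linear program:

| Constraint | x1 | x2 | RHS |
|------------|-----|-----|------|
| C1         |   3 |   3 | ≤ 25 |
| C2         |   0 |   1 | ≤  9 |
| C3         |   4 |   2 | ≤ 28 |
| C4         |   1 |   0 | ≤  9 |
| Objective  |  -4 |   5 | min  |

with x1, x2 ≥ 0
x1 = 7, x2 = 0, z = -28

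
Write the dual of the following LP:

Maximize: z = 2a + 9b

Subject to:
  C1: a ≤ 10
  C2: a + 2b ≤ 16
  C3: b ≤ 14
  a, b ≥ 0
Minimize: z = 10y1 + 16y2 + 14y3

Subject to:
  C1: -y1 - y2 ≤ -2
  C2: -2y2 - y3 ≤ -9
  y1, y2, y3 ≥ 0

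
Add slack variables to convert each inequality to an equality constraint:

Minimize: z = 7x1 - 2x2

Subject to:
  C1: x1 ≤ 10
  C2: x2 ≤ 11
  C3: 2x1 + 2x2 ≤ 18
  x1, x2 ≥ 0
min z = 7x1 - 2x2

s.t.
  x1 + s1 = 10
  x2 + s2 = 11
  2x1 + 2x2 + s3 = 18
  x1, x2, s1, s2, s3 ≥ 0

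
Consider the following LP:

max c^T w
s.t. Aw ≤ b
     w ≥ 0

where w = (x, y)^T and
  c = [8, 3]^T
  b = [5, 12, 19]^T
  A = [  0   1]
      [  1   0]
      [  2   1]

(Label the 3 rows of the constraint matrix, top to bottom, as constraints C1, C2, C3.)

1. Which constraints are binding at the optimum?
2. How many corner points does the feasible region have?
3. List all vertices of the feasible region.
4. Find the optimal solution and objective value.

1. C3, y ≥ 0
2. 4
3. (0, 0), (9.5, 0), (7, 5), (0, 5)
4. x = 9.5, y = 0, z = 76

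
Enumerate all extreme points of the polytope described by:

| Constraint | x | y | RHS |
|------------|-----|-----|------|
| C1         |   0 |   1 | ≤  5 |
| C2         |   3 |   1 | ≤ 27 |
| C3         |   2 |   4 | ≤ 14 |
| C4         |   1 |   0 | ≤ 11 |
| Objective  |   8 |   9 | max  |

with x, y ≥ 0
Each vertex is the intersection of two constraint boundaries that also satisfies all remaining constraints:
  x = 0 and y = 0 → (0, 0)
  2x + 4y = 14 and y = 0 → (7, 0)
  2x + 4y = 14 and x = 0 → (0, 3.5)

Vertices: (0, 0), (7, 0), (0, 3.5)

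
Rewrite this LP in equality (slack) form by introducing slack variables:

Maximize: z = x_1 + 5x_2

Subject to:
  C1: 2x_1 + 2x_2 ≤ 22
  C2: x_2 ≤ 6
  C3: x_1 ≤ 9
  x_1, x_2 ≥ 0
max z = x_1 + 5x_2

s.t.
  2x_1 + 2x_2 + s1 = 22
  x_2 + s2 = 6
  x_1 + s3 = 9
  x_1, x_2, s1, s2, s3 ≥ 0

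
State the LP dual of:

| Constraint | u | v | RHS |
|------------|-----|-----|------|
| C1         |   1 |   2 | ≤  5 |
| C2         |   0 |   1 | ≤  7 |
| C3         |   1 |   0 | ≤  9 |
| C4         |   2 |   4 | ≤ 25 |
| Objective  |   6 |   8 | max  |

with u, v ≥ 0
Minimize: z = 5y1 + 7y2 + 9y3 + 25y4

Subject to:
  C1: -y1 - y3 - 2y4 ≤ -6
  C2: -2y1 - y2 - 4y4 ≤ -8
  y1, y2, y3, y4 ≥ 0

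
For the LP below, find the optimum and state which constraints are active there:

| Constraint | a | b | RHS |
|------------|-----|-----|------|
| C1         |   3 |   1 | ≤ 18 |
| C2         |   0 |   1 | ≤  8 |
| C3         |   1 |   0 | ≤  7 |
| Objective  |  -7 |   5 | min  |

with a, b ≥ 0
Optimal: a = 6, b = 0
Slack at optimum:
  C1: slack = 0 (binding)
  C2: slack = 8
  C3: slack = 1
  a ≥ 0: a = 6
  b ≥ 0: b = 0 (binding)
Binding constraints: C1, b ≥ 0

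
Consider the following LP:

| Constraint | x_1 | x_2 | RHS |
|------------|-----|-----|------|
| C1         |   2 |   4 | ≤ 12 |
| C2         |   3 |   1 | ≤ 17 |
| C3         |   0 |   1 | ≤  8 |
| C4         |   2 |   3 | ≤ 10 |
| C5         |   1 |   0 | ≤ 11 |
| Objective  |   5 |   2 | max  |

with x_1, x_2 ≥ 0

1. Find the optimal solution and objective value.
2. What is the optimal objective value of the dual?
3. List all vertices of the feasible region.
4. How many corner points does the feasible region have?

1. x_1 = 5, x_2 = 0, z = 25
2. 25 (by strong duality, equal to the primal optimum)
3. (0, 0), (5, 0), (2, 2), (0, 3)
4. 4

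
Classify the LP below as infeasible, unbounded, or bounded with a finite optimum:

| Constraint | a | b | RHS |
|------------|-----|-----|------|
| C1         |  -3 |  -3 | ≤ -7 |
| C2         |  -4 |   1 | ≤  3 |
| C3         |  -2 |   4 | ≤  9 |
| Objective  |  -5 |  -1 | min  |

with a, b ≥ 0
Feasible point: (1, 2) satisfies every constraint, so the LP is feasible.
Direction d = (1, 0): for each constraint row a, a·d ≤ 0 —
  (-3)(1) + (-3)(0) = -3 ≤ 0
  (-4)(1) + (1)(0) = -4 ≤ 0
  (-2)(1) + (4)(0) = -2 ≤ 0
and d ≥ 0, so (1, 2) + t·d stays feasible for every t ≥ 0. Along this ray z = -5a - b changes by -5 per unit t, so z → −∞.

Unbounded — the objective can decrease without bound over the feasible region.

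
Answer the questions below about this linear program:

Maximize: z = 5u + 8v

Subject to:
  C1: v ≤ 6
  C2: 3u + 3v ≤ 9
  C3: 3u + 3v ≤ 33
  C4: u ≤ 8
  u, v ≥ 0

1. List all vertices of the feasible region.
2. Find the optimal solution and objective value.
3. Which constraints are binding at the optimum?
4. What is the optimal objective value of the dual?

1. (0, 0), (3, 0), (0, 3)
2. u = 0, v = 3, z = 24
3. C2, u ≥ 0
4. 24 (by strong duality, equal to the primal optimum)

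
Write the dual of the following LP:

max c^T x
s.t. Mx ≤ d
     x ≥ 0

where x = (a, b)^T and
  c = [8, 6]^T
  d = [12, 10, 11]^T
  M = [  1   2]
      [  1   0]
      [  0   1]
Minimize: z = 12y1 + 10y2 + 11y3

Subject to:
  C1: -y1 - y2 ≤ -8
  C2: -2y1 - y3 ≤ -6
  y1, y2, y3 ≥ 0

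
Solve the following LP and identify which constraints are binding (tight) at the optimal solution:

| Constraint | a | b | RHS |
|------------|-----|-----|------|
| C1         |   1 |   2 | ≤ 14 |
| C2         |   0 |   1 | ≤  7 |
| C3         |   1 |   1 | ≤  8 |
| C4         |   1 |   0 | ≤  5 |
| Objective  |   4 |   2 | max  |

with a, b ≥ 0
Optimal: a = 5, b = 3
Binding: C3, C4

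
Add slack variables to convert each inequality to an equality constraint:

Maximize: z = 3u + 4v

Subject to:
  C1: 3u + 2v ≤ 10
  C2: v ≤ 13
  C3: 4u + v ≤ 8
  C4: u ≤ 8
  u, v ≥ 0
max z = 3u + 4v

s.t.
  3u + 2v + s1 = 10
  v + s2 = 13
  4u + v + s3 = 8
  u + s4 = 8
  u, v, s1, s2, s3, s4 ≥ 0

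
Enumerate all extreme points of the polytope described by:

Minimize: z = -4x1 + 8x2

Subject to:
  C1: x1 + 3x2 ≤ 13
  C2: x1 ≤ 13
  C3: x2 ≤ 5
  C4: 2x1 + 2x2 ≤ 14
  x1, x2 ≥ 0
Each vertex is the intersection of two constraint boundaries that also satisfies all remaining constraints:
  x1 = 0 and x2 = 0 → (0, 0)
  2x1 + 2x2 = 14 and x2 = 0 → (7, 0)
  x1 + 3x2 = 13 and 2x1 + 2x2 = 14 → (4, 3)
  x1 + 3x2 = 13 and x1 = 0 → (0, 4.333)

Vertices: (0, 0), (7, 0), (4, 3), (0, 4.333)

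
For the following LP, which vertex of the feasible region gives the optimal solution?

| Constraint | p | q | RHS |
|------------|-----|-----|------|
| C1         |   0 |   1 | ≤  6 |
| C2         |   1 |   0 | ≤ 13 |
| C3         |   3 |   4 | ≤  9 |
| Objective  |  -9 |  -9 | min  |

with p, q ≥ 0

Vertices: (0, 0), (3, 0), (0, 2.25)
(3, 0) with z = -27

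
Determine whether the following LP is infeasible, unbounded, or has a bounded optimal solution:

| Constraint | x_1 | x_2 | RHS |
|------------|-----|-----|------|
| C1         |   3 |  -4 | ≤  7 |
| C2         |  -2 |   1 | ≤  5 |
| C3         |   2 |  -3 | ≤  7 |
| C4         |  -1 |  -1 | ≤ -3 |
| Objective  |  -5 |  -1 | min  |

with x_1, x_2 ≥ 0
Feasible point: (0, 3) satisfies every constraint, so the LP is feasible.
Direction d = (1, 1): for each constraint row a, a·d ≤ 0 —
  (3)(1) + (-4)(1) = -1 ≤ 0
  (-2)(1) + (1)(1) = -1 ≤ 0
  (2)(1) + (-3)(1) = -1 ≤ 0
  (-1)(1) + (-1)(1) = -2 ≤ 0
and d ≥ 0, so (0, 3) + t·d stays feasible for every t ≥ 0. Along this ray z = -5x_1 - x_2 changes by -6 per unit t, so z → −∞.

Unbounded: there is a feasible ray along which z → −∞.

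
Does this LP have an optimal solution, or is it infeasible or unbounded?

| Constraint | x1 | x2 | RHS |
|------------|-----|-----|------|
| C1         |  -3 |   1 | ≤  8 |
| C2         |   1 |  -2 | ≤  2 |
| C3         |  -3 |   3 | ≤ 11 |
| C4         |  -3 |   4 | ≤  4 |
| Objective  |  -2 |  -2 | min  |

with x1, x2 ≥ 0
Feasible point: (0, 0) satisfies every constraint, so the LP is feasible.
Direction d = (2, 1): for each constraint row a, a·d ≤ 0 —
  (-3)(2) + (1)(1) = -5 ≤ 0
  (1)(2) + (-2)(1) = 0 ≤ 0
  (-3)(2) + (3)(1) = -3 ≤ 0
  (-3)(2) + (4)(1) = -2 ≤ 0
and d ≥ 0, so (0, 0) + t·d stays feasible for every t ≥ 0. Along this ray z = -2x1 - 2x2 changes by -6 per unit t, so z → −∞.

Unbounded — the objective can decrease without bound over the feasible region.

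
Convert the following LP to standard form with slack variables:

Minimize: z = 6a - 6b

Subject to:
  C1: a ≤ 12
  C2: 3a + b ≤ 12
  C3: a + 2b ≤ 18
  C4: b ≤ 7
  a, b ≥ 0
min z = 6a - 6b

s.t.
  a + s1 = 12
  3a + b + s2 = 12
  a + 2b + s3 = 18
  b + s4 = 7
  a, b, s1, s2, s3, s4 ≥ 0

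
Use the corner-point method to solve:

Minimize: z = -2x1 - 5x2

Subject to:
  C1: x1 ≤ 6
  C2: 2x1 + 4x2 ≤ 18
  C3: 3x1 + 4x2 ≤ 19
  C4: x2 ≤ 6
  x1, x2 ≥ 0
x1 = 0, x2 = 4.5, z = -22.5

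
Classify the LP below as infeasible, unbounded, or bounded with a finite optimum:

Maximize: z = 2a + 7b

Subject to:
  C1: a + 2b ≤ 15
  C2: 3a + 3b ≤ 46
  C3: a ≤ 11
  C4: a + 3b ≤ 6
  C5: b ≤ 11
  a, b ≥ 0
The point (0, 2) satisfies every constraint, so the LP is feasible; the constraints give a ≤ 11 and b ≤ 11, which with a, b ≥ 0 keep the feasible region inside a bounded box. A feasible, bounded LP attains a finite optimum at a vertex.

Evaluating z = 2a + 7b at each vertex:
  (0, 0): z = 0
  (6, 0): z = 12
  (0, 2): z = 14

The LP has an optimal solution: (0, 2) with z = 14.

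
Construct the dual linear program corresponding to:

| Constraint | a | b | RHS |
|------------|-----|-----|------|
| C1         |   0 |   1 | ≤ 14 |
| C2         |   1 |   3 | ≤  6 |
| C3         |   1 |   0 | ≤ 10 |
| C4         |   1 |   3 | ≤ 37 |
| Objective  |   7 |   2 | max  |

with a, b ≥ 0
Minimize: z = 14y1 + 6y2 + 10y3 + 37y4

Subject to:
  C1: -y2 - y3 - y4 ≤ -7
  C2: -y1 - 3y2 - 3y4 ≤ -2
  y1, y2, y3, y4 ≥ 0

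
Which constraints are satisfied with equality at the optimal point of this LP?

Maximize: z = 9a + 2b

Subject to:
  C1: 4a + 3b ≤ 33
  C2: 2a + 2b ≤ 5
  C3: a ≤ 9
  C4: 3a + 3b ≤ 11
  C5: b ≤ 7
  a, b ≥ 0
Optimal: a = 2.5, b = 0
Binding: C2, b ≥ 0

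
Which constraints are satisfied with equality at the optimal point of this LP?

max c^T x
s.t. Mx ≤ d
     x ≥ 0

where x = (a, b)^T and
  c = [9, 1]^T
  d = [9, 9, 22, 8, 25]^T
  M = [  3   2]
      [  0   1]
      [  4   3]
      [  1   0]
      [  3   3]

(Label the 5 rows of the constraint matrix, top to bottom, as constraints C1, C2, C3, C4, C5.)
Optimal: a = 3, b = 0
Binding: C1, b ≥ 0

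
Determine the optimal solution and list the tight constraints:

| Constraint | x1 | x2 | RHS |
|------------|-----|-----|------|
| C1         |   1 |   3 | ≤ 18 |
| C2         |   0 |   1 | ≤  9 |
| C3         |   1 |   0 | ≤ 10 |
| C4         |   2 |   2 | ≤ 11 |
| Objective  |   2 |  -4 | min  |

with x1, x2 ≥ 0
Optimal: x1 = 0, x2 = 5.5
Slack at optimum:
  C1: slack = 1.5
  C2: slack = 3.5
  C3: slack = 10
  C4: slack = 0 (binding)
  x1 ≥ 0: x1 = 0 (binding)
  x2 ≥ 0: x2 = 5.5
Binding constraints: C4, x1 ≥ 0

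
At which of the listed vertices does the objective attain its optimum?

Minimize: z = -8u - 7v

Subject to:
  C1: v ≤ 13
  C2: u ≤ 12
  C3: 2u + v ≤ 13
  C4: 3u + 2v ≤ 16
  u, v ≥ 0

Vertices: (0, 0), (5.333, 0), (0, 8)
Evaluating z = -8u - 7v at each vertex:
  (0, 0): z = 0
  (5.333, 0): z = -42.67
  (0, 8): z = -56

The smallest value is z = -56, attained at (0, 8).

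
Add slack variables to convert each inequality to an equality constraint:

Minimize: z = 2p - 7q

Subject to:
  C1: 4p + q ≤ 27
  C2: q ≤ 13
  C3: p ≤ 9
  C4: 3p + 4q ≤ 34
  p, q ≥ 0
min z = 2p - 7q

s.t.
  4p + q + s1 = 27
  q + s2 = 13
  p + s3 = 9
  3p + 4q + s4 = 34
  p, q, s1, s2, s3, s4 ≥ 0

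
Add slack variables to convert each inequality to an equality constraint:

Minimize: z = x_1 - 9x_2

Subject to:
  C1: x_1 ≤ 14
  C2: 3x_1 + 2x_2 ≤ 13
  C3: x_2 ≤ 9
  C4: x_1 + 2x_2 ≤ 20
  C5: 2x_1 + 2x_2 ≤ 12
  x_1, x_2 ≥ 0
min z = x_1 - 9x_2

s.t.
  x_1 + s1 = 14
  3x_1 + 2x_2 + s2 = 13
  x_2 + s3 = 9
  x_1 + 2x_2 + s4 = 20
  2x_1 + 2x_2 + s5 = 12
  x_1, x_2, s1, s2, s3, s4, s5 ≥ 0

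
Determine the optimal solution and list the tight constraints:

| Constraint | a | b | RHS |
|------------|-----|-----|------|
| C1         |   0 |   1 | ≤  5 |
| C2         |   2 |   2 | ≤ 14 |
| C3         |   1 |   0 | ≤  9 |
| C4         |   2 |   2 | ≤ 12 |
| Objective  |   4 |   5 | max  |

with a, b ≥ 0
Optimal: a = 1, b = 5
Slack at optimum:
  C1: slack = 0 (binding)
  C2: slack = 2
  C3: slack = 8
  C4: slack = 0 (binding)
  a ≥ 0: a = 1
  b ≥ 0: b = 5
Binding constraints: C1, C4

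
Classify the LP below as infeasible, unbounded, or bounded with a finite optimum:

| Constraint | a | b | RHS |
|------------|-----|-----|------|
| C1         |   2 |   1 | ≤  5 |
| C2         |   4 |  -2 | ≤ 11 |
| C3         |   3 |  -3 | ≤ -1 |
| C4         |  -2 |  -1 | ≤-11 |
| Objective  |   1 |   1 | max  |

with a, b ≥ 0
C1 requires 2a + b ≤ 5, while C4 (-2a - b ≤ -11) is equivalent to 2a + b ≥ 11. Together they would need 11 ≤ 2a + b ≤ 5, which is impossible since 11 > 5. No point satisfies all constraints.

Infeasible — the constraint set is empty.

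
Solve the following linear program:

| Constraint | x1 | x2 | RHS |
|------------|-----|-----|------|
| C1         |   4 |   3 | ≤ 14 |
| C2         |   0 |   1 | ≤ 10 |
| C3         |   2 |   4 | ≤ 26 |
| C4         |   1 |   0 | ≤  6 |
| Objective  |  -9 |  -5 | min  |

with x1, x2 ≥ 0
Each vertex is the intersection of two constraint boundaries that also satisfies all remaining constraints:
  x1 = 0 and x2 = 0 → (0, 0)
  4x1 + 3x2 = 14 and x2 = 0 → (3.5, 0)
  4x1 + 3x2 = 14 and x1 = 0 → (0, 4.667)

Evaluating z = -9x1 - 5x2 at each vertex:
  (0, 0): z = 0
  (3.5, 0): z = -31.5
  (0, 4.667): z = -23.33

The minimum is at (3.5, 0) with z = -31.5.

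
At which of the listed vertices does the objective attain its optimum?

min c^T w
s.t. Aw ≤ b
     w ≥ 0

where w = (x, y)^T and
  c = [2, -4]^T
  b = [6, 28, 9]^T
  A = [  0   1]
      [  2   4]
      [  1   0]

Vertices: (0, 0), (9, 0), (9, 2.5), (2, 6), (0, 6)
(0, 6) with z = -24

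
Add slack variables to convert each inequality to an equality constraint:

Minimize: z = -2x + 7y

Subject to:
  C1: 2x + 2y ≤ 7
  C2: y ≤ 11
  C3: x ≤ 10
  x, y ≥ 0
min z = -2x + 7y

s.t.
  2x + 2y + s1 = 7
  y + s2 = 11
  x + s3 = 10
  x, y, s1, s2, s3 ≥ 0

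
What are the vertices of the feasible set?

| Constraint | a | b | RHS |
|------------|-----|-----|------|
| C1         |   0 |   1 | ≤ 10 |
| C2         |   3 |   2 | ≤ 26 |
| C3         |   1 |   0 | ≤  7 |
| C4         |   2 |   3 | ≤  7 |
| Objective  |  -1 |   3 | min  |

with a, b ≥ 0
Each vertex is the intersection of two constraint boundaries that also satisfies all remaining constraints:
  a = 0 and b = 0 → (0, 0)
  2a + 3b = 7 and b = 0 → (3.5, 0)
  2a + 3b = 7 and a = 0 → (0, 2.333)

Vertices: (0, 0), (3.5, 0), (0, 2.333)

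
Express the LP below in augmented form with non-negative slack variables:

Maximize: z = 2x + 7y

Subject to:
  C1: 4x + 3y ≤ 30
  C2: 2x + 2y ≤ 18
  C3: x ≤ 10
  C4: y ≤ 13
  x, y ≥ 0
max z = 2x + 7y

s.t.
  4x + 3y + s1 = 30
  2x + 2y + s2 = 18
  x + s3 = 10
  y + s4 = 13
  x, y, s1, s2, s3, s4 ≥ 0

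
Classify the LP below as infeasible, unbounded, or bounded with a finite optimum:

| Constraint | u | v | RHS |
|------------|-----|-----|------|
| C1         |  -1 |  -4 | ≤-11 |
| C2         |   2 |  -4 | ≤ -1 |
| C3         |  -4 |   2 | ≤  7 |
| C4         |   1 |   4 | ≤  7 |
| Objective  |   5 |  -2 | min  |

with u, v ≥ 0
C4 requires u + 4v ≤ 7, while C1 (-u - 4v ≤ -11) is equivalent to u + 4v ≥ 11. Together they would need 11 ≤ u + 4v ≤ 7, which is impossible since 11 > 7. No point satisfies all constraints.

Infeasible: no point satisfies all constraints simultaneously.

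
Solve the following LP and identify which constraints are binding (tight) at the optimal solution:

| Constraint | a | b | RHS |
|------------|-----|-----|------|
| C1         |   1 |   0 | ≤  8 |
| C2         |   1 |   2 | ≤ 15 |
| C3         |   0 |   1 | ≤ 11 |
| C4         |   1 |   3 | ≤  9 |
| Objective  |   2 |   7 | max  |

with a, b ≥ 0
Optimal: a = 0, b = 3
Slack at optimum:
  C1: slack = 8
  C2: slack = 9
  C3: slack = 8
  C4: slack = 0 (binding)
  a ≥ 0: a = 0 (binding)
  b ≥ 0: b = 3
Binding constraints: C4, a ≥ 0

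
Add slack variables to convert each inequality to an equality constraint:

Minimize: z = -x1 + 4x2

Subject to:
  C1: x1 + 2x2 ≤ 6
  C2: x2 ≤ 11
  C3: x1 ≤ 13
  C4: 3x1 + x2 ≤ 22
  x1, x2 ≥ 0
min z = -x1 + 4x2

s.t.
  x1 + 2x2 + s1 = 6
  x2 + s2 = 11
  x1 + s3 = 13
  3x1 + x2 + s4 = 22
  x1, x2, s1, s2, s3, s4 ≥ 0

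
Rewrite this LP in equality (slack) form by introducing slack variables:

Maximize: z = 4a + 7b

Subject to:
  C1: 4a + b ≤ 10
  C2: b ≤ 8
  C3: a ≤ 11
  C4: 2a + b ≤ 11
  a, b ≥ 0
max z = 4a + 7b

s.t.
  4a + b + s1 = 10
  b + s2 = 8
  a + s3 = 11
  2a + b + s4 = 11
  a, b, s1, s2, s3, s4 ≥ 0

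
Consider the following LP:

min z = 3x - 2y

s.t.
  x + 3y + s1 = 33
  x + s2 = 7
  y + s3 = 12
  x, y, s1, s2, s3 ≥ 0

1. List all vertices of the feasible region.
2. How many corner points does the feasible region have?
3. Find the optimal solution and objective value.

1. (0, 0), (7, 0), (7, 8.667), (0, 11)
2. 4
3. x = 0, y = 11, z = -22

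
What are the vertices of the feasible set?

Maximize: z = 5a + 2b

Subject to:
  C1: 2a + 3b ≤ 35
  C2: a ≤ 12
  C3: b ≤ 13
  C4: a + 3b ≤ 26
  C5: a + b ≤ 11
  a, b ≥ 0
Each vertex is the intersection of two constraint boundaries that also satisfies all remaining constraints:
  a = 0 and b = 0 → (0, 0)
  a + b = 11 and b = 0 → (11, 0)
  a + 3b = 26 and a + b = 11 → (3.5, 7.5)
  a + 3b = 26 and a = 0 → (0, 8.667)

Vertices: (0, 0), (11, 0), (3.5, 7.5), (0, 8.667)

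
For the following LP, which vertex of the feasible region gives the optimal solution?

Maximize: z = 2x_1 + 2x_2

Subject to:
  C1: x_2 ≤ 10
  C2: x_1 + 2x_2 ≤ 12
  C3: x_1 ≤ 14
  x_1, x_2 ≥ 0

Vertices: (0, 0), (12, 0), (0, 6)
Evaluating z = 2x_1 + 2x_2 at each vertex:
  (0, 0): z = 0
  (12, 0): z = 24
  (0, 6): z = 12

The largest value is z = 24, attained at (12, 0).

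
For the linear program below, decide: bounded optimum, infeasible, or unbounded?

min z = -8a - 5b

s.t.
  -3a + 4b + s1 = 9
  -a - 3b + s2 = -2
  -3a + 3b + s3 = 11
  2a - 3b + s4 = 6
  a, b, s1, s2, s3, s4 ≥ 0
Feasible point: (0, 1) satisfies every constraint, so the LP is feasible.
Direction d = (4, 3): for each constraint row a, a·d ≤ 0 —
  (-3)(4) + (4)(3) = 0 ≤ 0
  (-1)(4) + (-3)(3) = -13 ≤ 0
  (-3)(4) + (3)(3) = -3 ≤ 0
  (2)(4) + (-3)(3) = -1 ≤ 0
and d ≥ 0, so (0, 1) + t·d stays feasible for every t ≥ 0. Along this ray z = -8a - 5b changes by -47 per unit t, so z → −∞.

Unbounded — the objective can decrease without bound over the feasible region.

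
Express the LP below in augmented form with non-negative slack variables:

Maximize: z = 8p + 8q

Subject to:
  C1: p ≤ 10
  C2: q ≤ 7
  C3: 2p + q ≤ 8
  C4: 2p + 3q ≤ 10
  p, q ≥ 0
max z = 8p + 8q

s.t.
  p + s1 = 10
  q + s2 = 7
  2p + q + s3 = 8
  2p + 3q + s4 = 10
  p, q, s1, s2, s3, s4 ≥ 0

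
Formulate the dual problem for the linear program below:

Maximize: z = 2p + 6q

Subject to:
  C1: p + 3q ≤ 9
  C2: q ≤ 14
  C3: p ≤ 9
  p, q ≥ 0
Minimize: z = 9y1 + 14y2 + 9y3

Subject to:
  C1: -y1 - y3 ≤ -2
  C2: -3y1 - y2 ≤ -6
  y1, y2, y3 ≥ 0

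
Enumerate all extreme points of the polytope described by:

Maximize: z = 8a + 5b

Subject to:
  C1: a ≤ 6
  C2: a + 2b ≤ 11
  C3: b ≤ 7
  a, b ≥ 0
Each vertex is the intersection of two constraint boundaries that also satisfies all remaining constraints:
  a = 0 and b = 0 → (0, 0)
  a = 6 and b = 0 → (6, 0)
  a = 6 and a + 2b = 11 → (6, 2.5)
  a + 2b = 11 and a = 0 → (0, 5.5)

Vertices: (0, 0), (6, 0), (6, 2.5), (0, 5.5)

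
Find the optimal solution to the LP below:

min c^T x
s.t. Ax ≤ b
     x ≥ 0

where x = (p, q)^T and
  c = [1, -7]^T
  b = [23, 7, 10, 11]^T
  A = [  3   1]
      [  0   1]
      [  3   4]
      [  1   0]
Each vertex is the intersection of two constraint boundaries that also satisfies all remaining constraints:
  p = 0 and q = 0 → (0, 0)
  3p + 4q = 10 and q = 0 → (3.333, 0)
  3p + 4q = 10 and p = 0 → (0, 2.5)

Evaluating z = p - 7q at each vertex:
  (0, 0): z = 0
  (3.333, 0): z = 3.333
  (0, 2.5): z = -17.5

The minimum is at (0, 2.5) with z = -17.5.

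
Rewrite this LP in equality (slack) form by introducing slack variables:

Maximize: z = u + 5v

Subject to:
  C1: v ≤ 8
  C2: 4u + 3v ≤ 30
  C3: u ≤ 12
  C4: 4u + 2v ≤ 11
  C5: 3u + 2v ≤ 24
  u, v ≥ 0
max z = u + 5v

s.t.
  v + s1 = 8
  4u + 3v + s2 = 30
  u + s3 = 12
  4u + 2v + s4 = 11
  3u + 2v + s5 = 24
  u, v, s1, s2, s3, s4, s5 ≥ 0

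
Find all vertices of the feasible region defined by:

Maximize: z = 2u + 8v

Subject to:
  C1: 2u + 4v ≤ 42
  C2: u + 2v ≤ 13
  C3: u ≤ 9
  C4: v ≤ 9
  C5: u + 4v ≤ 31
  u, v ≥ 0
Each vertex is the intersection of two constraint boundaries that also satisfies all remaining constraints:
  u = 0 and v = 0 → (0, 0)
  u = 9 and v = 0 → (9, 0)
  u + 2v = 13 and u = 9 → (9, 2)
  u + 2v = 13 and u = 0 → (0, 6.5)

Vertices: (0, 0), (9, 0), (9, 2), (0, 6.5)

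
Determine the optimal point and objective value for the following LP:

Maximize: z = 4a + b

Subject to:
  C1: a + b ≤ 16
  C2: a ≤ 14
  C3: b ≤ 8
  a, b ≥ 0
a = 14, b = 2, z = 58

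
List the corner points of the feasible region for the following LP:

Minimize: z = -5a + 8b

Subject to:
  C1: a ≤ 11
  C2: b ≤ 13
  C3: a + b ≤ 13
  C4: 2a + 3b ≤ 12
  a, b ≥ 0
Each vertex is the intersection of two constraint boundaries that also satisfies all remaining constraints:
  a = 0 and b = 0 → (0, 0)
  2a + 3b = 12 and b = 0 → (6, 0)
  2a + 3b = 12 and a = 0 → (0, 4)

Vertices: (0, 0), (6, 0), (0, 4)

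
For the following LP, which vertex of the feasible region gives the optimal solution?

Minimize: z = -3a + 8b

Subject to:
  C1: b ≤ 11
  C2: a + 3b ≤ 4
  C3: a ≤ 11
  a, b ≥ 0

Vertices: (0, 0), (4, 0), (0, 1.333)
Evaluating z = -3a + 8b at each vertex:
  (0, 0): z = 0
  (4, 0): z = -12
  (0, 1.333): z = 10.67

The smallest value is z = -12, attained at (4, 0).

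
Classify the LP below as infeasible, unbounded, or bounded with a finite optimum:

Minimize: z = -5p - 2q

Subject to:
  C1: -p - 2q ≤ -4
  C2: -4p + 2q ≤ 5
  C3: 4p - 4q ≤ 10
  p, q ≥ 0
Feasible point: (0, 2) satisfies every constraint, so the LP is feasible.
Direction d = (1, 1): for each constraint row a, a·d ≤ 0 —
  (-1)(1) + (-2)(1) = -3 ≤ 0
  (-4)(1) + (2)(1) = -2 ≤ 0
  (4)(1) + (-4)(1) = 0 ≤ 0
and d ≥ 0, so (0, 2) + t·d stays feasible for every t ≥ 0. Along this ray z = -5p - 2q changes by -7 per unit t, so z → −∞.

Unbounded — the objective can decrease without bound over the feasible region.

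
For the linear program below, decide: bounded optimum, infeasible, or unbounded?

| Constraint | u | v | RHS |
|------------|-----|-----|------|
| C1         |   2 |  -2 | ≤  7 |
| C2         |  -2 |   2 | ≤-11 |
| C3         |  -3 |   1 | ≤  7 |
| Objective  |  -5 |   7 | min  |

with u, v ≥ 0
C1 requires 2u - 2v ≤ 7, while C2 (-2u + 2v ≤ -11) is equivalent to 2u - 2v ≥ 11. Together they would need 11 ≤ 2u - 2v ≤ 7, which is impossible since 11 > 7. No point satisfies all constraints.

Infeasible — the constraint set is empty.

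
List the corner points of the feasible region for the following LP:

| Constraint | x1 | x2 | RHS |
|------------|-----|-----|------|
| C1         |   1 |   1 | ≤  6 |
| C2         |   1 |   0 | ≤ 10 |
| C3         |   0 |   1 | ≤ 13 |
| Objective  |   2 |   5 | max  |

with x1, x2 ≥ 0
Each vertex is the intersection of two constraint boundaries that also satisfies all remaining constraints:
  x1 = 0 and x2 = 0 → (0, 0)
  x1 + x2 = 6 and x2 = 0 → (6, 0)
  x1 + x2 = 6 and x1 = 0 → (0, 6)

Vertices: (0, 0), (6, 0), (0, 6)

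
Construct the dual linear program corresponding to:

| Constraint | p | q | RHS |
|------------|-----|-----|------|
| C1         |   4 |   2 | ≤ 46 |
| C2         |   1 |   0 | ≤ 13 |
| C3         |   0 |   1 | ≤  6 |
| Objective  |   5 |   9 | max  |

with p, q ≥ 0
Minimize: z = 46y1 + 13y2 + 6y3

Subject to:
  C1: -4y1 - y2 ≤ -5
  C2: -2y1 - y3 ≤ -9
  y1, y2, y3 ≥ 0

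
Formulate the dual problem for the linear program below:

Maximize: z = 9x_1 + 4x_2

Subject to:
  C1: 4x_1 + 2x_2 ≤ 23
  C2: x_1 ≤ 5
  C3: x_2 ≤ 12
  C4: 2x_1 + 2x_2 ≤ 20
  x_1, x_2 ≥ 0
Minimize: z = 23y1 + 5y2 + 12y3 + 20y4

Subject to:
  C1: -4y1 - y2 - 2y4 ≤ -9
  C2: -2y1 - y3 - 2y4 ≤ -4
  y1, y2, y3, y4 ≥ 0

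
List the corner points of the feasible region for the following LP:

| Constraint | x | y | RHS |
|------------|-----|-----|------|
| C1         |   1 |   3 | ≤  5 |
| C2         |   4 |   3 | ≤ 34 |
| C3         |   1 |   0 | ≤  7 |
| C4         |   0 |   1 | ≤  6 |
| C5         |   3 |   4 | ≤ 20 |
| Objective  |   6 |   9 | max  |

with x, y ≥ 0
Each vertex is the intersection of two constraint boundaries that also satisfies all remaining constraints:
  x = 0 and y = 0 → (0, 0)
  x + 3y = 5 and y = 0 → (5, 0)
  x + 3y = 5 and x = 0 → (0, 1.667)

Vertices: (0, 0), (5, 0), (0, 1.667)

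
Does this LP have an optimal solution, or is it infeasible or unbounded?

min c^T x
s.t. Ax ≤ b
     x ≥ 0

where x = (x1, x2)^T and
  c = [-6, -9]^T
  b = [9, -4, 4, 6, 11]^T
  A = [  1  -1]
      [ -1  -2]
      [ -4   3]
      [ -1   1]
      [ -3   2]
Feasible point: (1, 2) satisfies every constraint, so the LP is feasible.
Direction d = (1, 1): for each constraint row a, a·d ≤ 0 —
  (1)(1) + (-1)(1) = 0 ≤ 0
  (-1)(1) + (-2)(1) = -3 ≤ 0
  (-4)(1) + (3)(1) = -1 ≤ 0
  (-1)(1) + (1)(1) = 0 ≤ 0
  (-3)(1) + (2)(1) = -1 ≤ 0
and d ≥ 0, so (1, 2) + t·d stays feasible for every t ≥ 0. Along this ray z = -6x1 - 9x2 changes by -15 per unit t, so z → −∞.

Unbounded — the objective can decrease without bound over the feasible region.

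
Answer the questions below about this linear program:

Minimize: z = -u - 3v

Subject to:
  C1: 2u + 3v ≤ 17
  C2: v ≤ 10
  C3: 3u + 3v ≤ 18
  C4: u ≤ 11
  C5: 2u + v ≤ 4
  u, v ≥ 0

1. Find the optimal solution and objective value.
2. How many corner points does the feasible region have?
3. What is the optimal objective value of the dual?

1. u = 0, v = 4, z = -12
2. 3
3. -12 (by strong duality, equal to the primal optimum)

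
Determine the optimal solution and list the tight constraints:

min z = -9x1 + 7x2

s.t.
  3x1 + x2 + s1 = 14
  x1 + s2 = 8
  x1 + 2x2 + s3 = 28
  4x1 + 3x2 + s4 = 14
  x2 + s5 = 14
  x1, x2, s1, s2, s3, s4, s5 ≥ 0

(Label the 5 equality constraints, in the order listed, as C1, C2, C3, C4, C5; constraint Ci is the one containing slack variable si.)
Optimal: x1 = 3.5, x2 = 0
Binding: C4, x2 ≥ 0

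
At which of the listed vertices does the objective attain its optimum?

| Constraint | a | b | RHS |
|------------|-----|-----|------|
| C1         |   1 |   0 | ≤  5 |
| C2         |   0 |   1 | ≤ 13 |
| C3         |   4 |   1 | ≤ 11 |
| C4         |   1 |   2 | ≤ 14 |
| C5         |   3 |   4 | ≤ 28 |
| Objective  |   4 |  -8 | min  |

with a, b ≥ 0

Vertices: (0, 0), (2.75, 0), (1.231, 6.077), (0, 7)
(0, 7) with z = -56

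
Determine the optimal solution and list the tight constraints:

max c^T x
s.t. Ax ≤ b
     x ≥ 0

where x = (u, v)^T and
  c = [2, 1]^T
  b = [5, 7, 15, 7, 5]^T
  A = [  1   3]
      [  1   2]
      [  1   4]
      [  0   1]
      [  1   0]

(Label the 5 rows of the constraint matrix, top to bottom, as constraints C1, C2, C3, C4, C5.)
Optimal: u = 5, v = 0
Binding: C1, C5, v ≥ 0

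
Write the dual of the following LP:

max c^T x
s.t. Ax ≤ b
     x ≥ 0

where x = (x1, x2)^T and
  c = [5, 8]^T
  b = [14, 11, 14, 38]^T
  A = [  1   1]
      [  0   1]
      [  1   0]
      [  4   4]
Minimize: z = 14y1 + 11y2 + 14y3 + 38y4

Subject to:
  C1: -y1 - y3 - 4y4 ≤ -5
  C2: -y1 - y2 - 4y4 ≤ -8
  y1, y2, y3, y4 ≥ 0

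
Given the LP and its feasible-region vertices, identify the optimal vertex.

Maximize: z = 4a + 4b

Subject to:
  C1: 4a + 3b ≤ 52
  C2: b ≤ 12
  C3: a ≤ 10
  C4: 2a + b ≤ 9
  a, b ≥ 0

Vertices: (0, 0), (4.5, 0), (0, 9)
Evaluating z = 4a + 4b at each vertex:
  (0, 0): z = 0
  (4.5, 0): z = 18
  (0, 9): z = 36

The largest value is z = 36, attained at (0, 9).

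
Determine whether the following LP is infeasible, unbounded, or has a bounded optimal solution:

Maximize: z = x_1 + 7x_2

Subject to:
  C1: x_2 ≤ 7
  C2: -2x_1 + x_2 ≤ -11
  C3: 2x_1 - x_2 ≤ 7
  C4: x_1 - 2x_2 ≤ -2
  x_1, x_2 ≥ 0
C3 requires 2x_1 - x_2 ≤ 7, while C2 (-2x_1 + x_2 ≤ -11) is equivalent to 2x_1 - x_2 ≥ 11. Together they would need 11 ≤ 2x_1 - x_2 ≤ 7, which is impossible since 11 > 7. No point satisfies all constraints.

The feasible region is empty; the LP is infeasible.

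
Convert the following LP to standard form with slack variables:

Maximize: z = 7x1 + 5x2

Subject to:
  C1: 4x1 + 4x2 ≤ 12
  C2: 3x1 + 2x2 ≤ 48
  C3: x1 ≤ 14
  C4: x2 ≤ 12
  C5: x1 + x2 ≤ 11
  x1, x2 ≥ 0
max z = 7x1 + 5x2

s.t.
  4x1 + 4x2 + s1 = 12
  3x1 + 2x2 + s2 = 48
  x1 + s3 = 14
  x2 + s4 = 12
  x1 + x2 + s5 = 11
  x1, x2, s1, s2, s3, s4, s5 ≥ 0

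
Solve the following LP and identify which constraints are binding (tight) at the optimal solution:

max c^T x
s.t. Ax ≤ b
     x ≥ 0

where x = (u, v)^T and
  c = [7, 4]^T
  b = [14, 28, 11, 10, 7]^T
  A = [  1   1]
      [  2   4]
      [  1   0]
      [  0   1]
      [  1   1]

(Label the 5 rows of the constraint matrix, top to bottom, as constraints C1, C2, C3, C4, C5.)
Optimal: u = 7, v = 0
Slack at optimum:
  C1: slack = 7
  C2: slack = 14
  C3: slack = 4
  C4: slack = 10
  C5: slack = 0 (binding)
  u ≥ 0: u = 7
  v ≥ 0: v = 0 (binding)
Binding constraints: C5, v ≥ 0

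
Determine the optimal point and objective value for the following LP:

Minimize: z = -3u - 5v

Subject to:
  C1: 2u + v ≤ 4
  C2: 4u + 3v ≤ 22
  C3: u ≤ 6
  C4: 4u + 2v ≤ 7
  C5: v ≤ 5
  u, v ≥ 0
u = 0, v = 3.5, z = -17.5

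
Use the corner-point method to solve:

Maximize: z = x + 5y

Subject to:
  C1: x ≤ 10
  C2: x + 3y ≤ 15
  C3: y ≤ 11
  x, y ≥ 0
x = 0, y = 5, z = 25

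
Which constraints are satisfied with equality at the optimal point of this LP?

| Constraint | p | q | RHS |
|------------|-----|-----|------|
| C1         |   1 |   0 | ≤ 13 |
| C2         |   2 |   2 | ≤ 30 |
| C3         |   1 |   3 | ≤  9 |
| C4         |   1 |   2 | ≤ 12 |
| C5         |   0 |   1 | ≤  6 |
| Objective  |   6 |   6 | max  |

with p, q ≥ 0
Optimal: p = 9, q = 0
Slack at optimum:
  C1: slack = 4
  C2: slack = 12
  C3: slack = 0 (binding)
  C4: slack = 3
  C5: slack = 6
  p ≥ 0: p = 9
  q ≥ 0: q = 0 (binding)
Binding constraints: C3, q ≥ 0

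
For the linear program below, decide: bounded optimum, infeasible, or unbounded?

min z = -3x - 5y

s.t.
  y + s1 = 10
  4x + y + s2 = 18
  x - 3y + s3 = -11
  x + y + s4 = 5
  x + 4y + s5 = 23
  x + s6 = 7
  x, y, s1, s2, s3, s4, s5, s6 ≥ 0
The point (0, 5) satisfies every constraint, so the LP is feasible; the constraints give x ≤ 7 and y ≤ 10, which with x, y ≥ 0 keep the feasible region inside a bounded box. A feasible, bounded LP attains a finite optimum at a vertex.

Evaluating z = -3x - 5y at each vertex:
  (0, 3.667): z = -18.33
  (1, 4): z = -23
  (0, 5): z = -25

Feasible with finite optimum z* = -25 at (0, 5).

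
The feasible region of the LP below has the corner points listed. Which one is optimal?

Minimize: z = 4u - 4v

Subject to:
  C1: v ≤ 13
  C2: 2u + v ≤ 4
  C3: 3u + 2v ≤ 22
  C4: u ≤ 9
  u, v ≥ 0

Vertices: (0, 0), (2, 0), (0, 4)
Evaluating z = 4u - 4v at each vertex:
  (0, 0): z = 0
  (2, 0): z = 8
  (0, 4): z = -16

The smallest value is z = -16, attained at (0, 4).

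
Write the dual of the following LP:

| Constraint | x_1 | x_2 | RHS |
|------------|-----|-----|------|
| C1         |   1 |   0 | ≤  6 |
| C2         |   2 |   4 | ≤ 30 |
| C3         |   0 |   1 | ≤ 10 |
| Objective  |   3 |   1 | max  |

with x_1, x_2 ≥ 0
Minimize: z = 6y1 + 30y2 + 10y3

Subject to:
  C1: -y1 - 2y2 ≤ -3
  C2: -4y2 - y3 ≤ -1
  y1, y2, y3 ≥ 0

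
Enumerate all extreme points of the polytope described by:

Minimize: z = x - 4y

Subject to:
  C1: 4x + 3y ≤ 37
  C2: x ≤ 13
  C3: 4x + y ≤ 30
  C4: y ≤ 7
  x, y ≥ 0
Each vertex is the intersection of two constraint boundaries that also satisfies all remaining constraints:
  x = 0 and y = 0 → (0, 0)
  4x + y = 30 and y = 0 → (7.5, 0)
  4x + 3y = 37 and 4x + y = 30 → (6.625, 3.5)
  4x + 3y = 37 and y = 7 → (4, 7)
  y = 7 and x = 0 → (0, 7)

Vertices: (0, 0), (7.5, 0), (6.625, 3.5), (4, 7), (0, 7)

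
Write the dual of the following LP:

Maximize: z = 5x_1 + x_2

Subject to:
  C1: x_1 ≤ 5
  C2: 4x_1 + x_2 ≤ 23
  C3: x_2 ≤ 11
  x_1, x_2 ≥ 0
Minimize: z = 5y1 + 23y2 + 11y3

Subject to:
  C1: -y1 - 4y2 ≤ -5
  C2: -y2 - y3 ≤ -1
  y1, y2, y3 ≥ 0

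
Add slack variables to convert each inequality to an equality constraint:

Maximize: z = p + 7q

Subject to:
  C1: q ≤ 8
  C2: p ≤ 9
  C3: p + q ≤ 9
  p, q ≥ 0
max z = p + 7q

s.t.
  q + s1 = 8
  p + s2 = 9
  p + q + s3 = 9
  p, q, s1, s2, s3 ≥ 0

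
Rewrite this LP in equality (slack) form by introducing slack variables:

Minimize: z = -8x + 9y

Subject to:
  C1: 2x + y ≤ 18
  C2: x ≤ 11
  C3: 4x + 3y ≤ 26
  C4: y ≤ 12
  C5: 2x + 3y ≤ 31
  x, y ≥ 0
min z = -8x + 9y

s.t.
  2x + y + s1 = 18
  x + s2 = 11
  4x + 3y + s3 = 26
  y + s4 = 12
  2x + 3y + s5 = 31
  x, y, s1, s2, s3, s4, s5 ≥ 0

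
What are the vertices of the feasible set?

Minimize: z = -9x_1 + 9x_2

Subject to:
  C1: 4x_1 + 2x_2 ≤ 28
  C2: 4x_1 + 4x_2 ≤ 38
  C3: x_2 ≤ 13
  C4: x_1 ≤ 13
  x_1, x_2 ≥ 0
Each vertex is the intersection of two constraint boundaries that also satisfies all remaining constraints:
  x_1 = 0 and x_2 = 0 → (0, 0)
  4x_1 + 2x_2 = 28 and x_2 = 0 → (7, 0)
  4x_1 + 2x_2 = 28 and 4x_1 + 4x_2 = 38 → (4.5, 5)
  4x_1 + 4x_2 = 38 and x_1 = 0 → (0, 9.5)

Vertices: (0, 0), (7, 0), (4.5, 5), (0, 9.5)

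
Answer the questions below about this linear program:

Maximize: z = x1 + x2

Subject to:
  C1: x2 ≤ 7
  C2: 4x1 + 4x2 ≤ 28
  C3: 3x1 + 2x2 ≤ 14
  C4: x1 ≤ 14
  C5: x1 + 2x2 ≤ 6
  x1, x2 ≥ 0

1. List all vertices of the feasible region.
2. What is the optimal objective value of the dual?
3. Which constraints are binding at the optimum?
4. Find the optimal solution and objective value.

1. (0, 0), (4.667, 0), (4, 1), (0, 3)
2. 5 (by strong duality, equal to the primal optimum)
3. C3, C5
4. x1 = 4, x2 = 1, z = 5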